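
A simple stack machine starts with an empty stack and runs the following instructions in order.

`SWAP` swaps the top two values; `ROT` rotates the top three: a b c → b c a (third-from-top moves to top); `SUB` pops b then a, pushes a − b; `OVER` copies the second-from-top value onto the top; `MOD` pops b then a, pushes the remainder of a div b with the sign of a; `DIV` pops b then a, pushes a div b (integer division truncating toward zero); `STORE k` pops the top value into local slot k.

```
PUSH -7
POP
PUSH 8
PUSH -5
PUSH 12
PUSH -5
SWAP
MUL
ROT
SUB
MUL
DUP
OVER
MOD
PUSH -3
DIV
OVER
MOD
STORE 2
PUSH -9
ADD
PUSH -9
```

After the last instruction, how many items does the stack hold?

2

PUSH -7 → [-7]
POP     → []
PUSH 8  → [8]
PUSH -5 → [8, -5]
PUSH 12 → [8, -5, 12]
PUSH -5 → [8, -5, 12, -5]
SWAP    → [8, -5, -5, 12]
MUL     → [8, -5, -60]
ROT     → [-5, -60, 8]
SUB     → [-5, -68]
MUL     → [340]
DUP     → [340, 340]
OVER    → [340, 340, 340]
MOD     → [340, 0]
PUSH -3 → [340, 0, -3]
DIV     → [340, 0]
OVER    → [340, 0, 340]
MOD     → [340, 0]
STORE 2 → [340]
PUSH -9 → [340, -9]
ADD     → [331]
PUSH -9 → [331, -9]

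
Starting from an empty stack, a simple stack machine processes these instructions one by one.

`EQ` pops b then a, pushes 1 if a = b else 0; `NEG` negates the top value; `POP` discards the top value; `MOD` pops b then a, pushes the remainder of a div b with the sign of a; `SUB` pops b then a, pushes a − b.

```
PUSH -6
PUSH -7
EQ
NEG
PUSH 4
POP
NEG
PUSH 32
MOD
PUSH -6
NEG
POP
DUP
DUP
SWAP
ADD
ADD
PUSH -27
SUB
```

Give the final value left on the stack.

PUSH -6  -> [-6]
PUSH -7  -> [-6, -7]
EQ       -> [0]
NEG      -> [0]
PUSH 4   -> [0, 4]
POP      -> [0]
NEG      -> [0]
PUSH 32  -> [0, 32]
MOD      -> [0]
PUSH -6  -> [0, -6]
NEG      -> [0, 6]
POP      -> [0]
DUP      -> [0, 0]
DUP      -> [0, 0, 0]
SWAP     -> [0, 0, 0]
ADD      -> [0, 0]
ADD      -> [0]
PUSH -27 -> [0, -27]
SUB      -> [27]

27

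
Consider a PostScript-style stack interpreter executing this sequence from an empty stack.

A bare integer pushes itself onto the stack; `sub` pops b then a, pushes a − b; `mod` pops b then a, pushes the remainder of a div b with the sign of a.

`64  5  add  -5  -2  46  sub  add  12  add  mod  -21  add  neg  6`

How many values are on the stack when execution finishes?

2

64  : 64
5   : 64 5
add : 69
-5  : 69 -5
-2  : 69 -5 -2
46  : 69 -5 -2 46
sub : 69 -5 -48
add : 69 -53
12  : 69 -53 12
add : 69 -41
mod : 28
-21 : 28 -21
add : 7
neg : -7
6   : -7 6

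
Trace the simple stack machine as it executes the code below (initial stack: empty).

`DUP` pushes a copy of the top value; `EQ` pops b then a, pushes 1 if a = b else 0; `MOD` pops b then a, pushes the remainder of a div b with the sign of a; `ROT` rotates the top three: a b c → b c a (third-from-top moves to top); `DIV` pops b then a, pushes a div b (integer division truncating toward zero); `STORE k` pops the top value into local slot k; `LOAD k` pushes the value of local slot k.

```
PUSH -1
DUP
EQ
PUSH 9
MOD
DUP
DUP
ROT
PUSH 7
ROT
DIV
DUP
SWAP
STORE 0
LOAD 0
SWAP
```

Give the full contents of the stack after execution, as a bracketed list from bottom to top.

PUSH -1 → -1
DUP     → -1 -1
EQ      → 1
PUSH 9  → 1 9
MOD     → 1
DUP     → 1 1
DUP     → 1 1 1
ROT     → 1 1 1
PUSH 7  → 1 1 1 7
ROT     → 1 1 7 1
DIV     → 1 1 7
DUP     → 1 1 7 7
SWAP    → 1 1 7 7
STORE 0 → 1 1 7
LOAD 0  → 1 1 7 7
SWAP    → 1 1 7 7

[1, 1, 7, 7]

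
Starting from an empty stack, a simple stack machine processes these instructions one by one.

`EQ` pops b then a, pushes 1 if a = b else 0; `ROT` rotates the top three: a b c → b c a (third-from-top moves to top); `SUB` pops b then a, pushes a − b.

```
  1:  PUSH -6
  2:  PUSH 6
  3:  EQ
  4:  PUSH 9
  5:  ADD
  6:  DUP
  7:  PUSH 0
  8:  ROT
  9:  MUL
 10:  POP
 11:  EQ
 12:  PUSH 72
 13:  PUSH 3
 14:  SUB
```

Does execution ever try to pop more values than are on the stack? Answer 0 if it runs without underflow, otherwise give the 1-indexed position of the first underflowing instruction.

PUSH -6 : [-6]
PUSH 6  : [-6, 6]
EQ      : [0]
PUSH 9  : [0, 9]
ADD     : [9]
DUP     : [9, 9]
PUSH 0  : [9, 9, 0]
ROT     : [9, 0, 9]
MUL     : [9, 0]
POP     : [9]
EQ  — needs 2 operands, stack has 1 → underflow

11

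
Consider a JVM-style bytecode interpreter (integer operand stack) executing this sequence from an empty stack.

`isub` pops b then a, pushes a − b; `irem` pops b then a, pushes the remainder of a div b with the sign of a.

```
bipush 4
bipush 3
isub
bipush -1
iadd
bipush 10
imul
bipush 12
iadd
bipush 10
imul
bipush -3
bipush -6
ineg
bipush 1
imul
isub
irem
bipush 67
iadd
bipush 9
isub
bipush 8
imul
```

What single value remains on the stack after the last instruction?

488

bipush 4  -> [4]
bipush 3  -> [4, 3]
isub      -> [1]
bipush -1 -> [1, -1]
iadd      -> [0]
bipush 10 -> [0, 10]
imul      -> [0]
bipush 12 -> [0, 12]
iadd      -> [12]
bipush 10 -> [12, 10]
imul      -> [120]
bipush -3 -> [120, -3]
bipush -6 -> [120, -3, -6]
ineg      -> [120, -3, 6]
bipush 1  -> [120, -3, 6, 1]
imul      -> [120, -3, 6]
isub      -> [120, -9]
irem      -> [3]
bipush 67 -> [3, 67]
iadd      -> [70]
bipush 9  -> [70, 9]
isub      -> [61]
bipush 8  -> [61, 8]
imul      -> [488]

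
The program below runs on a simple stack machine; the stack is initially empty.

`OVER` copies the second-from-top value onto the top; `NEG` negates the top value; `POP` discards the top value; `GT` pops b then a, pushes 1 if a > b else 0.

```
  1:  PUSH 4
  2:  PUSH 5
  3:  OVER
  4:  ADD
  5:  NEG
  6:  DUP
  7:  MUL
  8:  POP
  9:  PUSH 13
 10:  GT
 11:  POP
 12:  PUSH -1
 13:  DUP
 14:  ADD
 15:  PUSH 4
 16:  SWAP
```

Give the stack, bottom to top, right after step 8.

[4]

PUSH 4 → [4]
PUSH 5 → [4, 5]
OVER   → [4, 5, 4]
ADD    → [4, 9]
NEG    → [4, -9]
DUP    → [4, -9, -9]
MUL    → [4, 81]
POP    → [4]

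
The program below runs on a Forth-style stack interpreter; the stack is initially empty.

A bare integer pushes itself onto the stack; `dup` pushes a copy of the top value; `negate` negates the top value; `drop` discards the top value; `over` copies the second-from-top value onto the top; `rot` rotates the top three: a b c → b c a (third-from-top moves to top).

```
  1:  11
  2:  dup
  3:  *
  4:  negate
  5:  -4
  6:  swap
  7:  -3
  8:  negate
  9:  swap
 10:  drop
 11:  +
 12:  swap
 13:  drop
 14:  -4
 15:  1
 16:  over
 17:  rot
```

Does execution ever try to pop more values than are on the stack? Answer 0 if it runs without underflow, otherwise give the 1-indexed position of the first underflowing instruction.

12

11     → [11]
dup    → [11, 11]
*      → [121]
negate → [-121]
-4     → [-121, -4]
swap   → [-4, -121]
-3     → [-4, -121, -3]
negate → [-4, -121, 3]
swap   → [-4, 3, -121]
drop   → [-4, 3]
+      → [-1]
swap  — needs 2 operands, stack has 1 → underflow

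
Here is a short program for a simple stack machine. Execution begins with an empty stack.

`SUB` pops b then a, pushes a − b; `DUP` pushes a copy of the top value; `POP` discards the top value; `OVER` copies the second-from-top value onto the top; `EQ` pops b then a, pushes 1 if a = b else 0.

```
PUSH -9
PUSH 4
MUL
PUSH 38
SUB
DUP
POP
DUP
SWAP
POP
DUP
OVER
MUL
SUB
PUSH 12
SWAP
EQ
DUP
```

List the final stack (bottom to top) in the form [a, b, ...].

PUSH -9 -> [-9]
PUSH 4  -> [-9, 4]
MUL     -> [-36]
PUSH 38 -> [-36, 38]
SUB     -> [-74]
DUP     -> [-74, -74]
POP     -> [-74]
DUP     -> [-74, -74]
SWAP    -> [-74, -74]
POP     -> [-74]
DUP     -> [-74, -74]
OVER    -> [-74, -74, -74]
MUL     -> [-74, 5476]
SUB     -> [-5550]
PUSH 12 -> [-5550, 12]
SWAP    -> [12, -5550]
EQ      -> [0]
DUP     -> [0, 0]

[0, 0]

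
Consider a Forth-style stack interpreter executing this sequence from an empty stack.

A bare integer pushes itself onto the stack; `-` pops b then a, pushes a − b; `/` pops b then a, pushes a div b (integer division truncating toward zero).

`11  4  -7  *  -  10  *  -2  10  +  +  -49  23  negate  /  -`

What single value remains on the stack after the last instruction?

396

11     -> [11]
4      -> [11, 4]
-7     -> [11, 4, -7]
*      -> [11, -28]
-      -> [39]
10     -> [39, 10]
*      -> [390]
-2     -> [390, -2]
10     -> [390, -2, 10]
+      -> [390, 8]
+      -> [398]
-49    -> [398, -49]
23     -> [398, -49, 23]
negate -> [398, -49, -23]
/      -> [398, 2]
-      -> [396]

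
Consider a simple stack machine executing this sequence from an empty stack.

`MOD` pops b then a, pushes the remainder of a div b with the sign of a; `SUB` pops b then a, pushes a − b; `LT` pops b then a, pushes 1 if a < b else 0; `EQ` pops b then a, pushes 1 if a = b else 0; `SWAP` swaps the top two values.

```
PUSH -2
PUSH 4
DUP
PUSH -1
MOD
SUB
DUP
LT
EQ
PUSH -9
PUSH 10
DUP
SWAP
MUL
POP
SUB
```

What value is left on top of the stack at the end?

9

PUSH -2 → [-2]
PUSH 4  → [-2, 4]
DUP     → [-2, 4, 4]
PUSH -1 → [-2, 4, 4, -1]
MOD     → [-2, 4, 0]
SUB     → [-2, 4]
DUP     → [-2, 4, 4]
LT      → [-2, 0]
EQ      → [0]
PUSH -9 → [0, -9]
PUSH 10 → [0, -9, 10]
DUP     → [0, -9, 10, 10]
SWAP    → [0, -9, 10, 10]
MUL     → [0, -9, 100]
POP     → [0, -9]
SUB     → [9]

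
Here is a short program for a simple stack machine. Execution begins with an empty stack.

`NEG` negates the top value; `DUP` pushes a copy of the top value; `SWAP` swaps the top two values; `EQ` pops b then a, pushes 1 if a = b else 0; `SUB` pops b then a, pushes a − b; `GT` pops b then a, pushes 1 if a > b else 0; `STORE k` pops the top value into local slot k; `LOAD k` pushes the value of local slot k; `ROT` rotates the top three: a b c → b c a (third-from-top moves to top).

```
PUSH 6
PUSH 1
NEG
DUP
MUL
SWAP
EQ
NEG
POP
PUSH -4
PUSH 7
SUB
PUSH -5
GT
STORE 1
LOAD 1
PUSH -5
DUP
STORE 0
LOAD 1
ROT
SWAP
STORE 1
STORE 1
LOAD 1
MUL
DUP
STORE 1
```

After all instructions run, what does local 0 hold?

PUSH 6  -> 6
PUSH 1  -> 6 1
NEG     -> 6 -1
DUP     -> 6 -1 -1
MUL     -> 6 1
SWAP    -> 1 6
EQ      -> 0
NEG     -> 0
POP     -> (empty)
PUSH -4 -> -4
PUSH 7  -> -4 7
SUB     -> -11
PUSH -5 -> -11 -5
GT      -> 0
STORE 1 -> (empty)
LOAD 1  -> 0
PUSH -5 -> 0 -5
DUP     -> 0 -5 -5
STORE 0 -> 0 -5
LOAD 1  -> 0 -5 0
ROT     -> -5 0 0
SWAP    -> -5 0 0
STORE 1 -> -5 0
STORE 1 -> -5
LOAD 1  -> -5 0
MUL     -> 0
DUP     -> 0 0
STORE 1 -> 0

-5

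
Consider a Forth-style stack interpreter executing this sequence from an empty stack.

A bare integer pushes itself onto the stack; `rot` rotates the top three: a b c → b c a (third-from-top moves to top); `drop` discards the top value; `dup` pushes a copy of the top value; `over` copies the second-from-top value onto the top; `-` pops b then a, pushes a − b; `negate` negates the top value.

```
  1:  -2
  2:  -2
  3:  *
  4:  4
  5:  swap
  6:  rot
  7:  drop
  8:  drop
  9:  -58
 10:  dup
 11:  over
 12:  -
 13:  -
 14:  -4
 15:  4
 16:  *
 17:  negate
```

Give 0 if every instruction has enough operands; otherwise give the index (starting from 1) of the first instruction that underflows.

6

-2   → [-2]
-2   → [-2, -2]
*    → [4]
4    → [4, 4]
swap → [4, 4]
rot  — needs 3 operands, stack has 2 → underflow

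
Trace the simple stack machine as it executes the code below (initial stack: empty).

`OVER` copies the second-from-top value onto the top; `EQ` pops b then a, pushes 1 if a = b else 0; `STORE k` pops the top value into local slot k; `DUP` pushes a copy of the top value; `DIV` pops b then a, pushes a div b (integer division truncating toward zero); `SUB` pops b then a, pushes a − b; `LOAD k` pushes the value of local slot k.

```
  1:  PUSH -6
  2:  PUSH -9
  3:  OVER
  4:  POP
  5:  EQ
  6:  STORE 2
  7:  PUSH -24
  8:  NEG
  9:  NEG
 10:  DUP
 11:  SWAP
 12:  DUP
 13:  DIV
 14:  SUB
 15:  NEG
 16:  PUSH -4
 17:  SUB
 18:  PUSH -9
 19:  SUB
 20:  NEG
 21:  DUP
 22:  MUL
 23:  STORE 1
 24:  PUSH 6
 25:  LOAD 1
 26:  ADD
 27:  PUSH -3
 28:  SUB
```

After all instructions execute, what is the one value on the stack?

PUSH -6  : [-6]
PUSH -9  : [-6, -9]
OVER     : [-6, -9, -6]
POP      : [-6, -9]
EQ       : [0]
STORE 2  : []
PUSH -24 : [-24]
NEG      : [24]
NEG      : [-24]
DUP      : [-24, -24]
SWAP     : [-24, -24]
DUP      : [-24, -24, -24]
DIV      : [-24, 1]
SUB      : [-25]
NEG      : [25]
PUSH -4  : [25, -4]
SUB      : [29]
PUSH -9  : [29, -9]
SUB      : [38]
NEG      : [-38]
DUP      : [-38, -38]
MUL      : [1444]
STORE 1  : []
PUSH 6   : [6]
LOAD 1   : [6, 1444]
ADD      : [1450]
PUSH -3  : [1450, -3]
SUB      : [1453]

1453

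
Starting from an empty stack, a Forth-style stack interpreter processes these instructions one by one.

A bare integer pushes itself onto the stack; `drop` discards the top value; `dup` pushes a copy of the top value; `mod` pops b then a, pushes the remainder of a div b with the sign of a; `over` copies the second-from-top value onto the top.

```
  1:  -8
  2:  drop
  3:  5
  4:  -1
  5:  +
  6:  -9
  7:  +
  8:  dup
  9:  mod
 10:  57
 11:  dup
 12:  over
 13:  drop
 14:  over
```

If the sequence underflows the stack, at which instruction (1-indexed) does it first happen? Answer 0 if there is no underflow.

-8   -> -8
drop -> (empty)
5    -> 5
-1   -> 5 -1
+    -> 4
-9   -> 4 -9
+    -> -5
dup  -> -5 -5
mod  -> 0
57   -> 0 57
dup  -> 0 57 57
over -> 0 57 57 57
drop -> 0 57 57
over -> 0 57 57 57

0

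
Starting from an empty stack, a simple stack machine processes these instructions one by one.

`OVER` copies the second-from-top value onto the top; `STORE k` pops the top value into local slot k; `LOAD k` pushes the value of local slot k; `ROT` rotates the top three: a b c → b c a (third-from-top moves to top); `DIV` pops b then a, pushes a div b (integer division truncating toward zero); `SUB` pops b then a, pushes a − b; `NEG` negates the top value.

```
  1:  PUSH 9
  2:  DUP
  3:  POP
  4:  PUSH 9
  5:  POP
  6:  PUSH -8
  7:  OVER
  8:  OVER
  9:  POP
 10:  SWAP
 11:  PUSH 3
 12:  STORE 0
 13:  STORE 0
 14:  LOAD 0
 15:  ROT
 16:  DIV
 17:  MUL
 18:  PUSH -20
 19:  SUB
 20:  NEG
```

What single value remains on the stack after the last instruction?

-20

PUSH 9   -> 9
DUP      -> 9 9
POP      -> 9
PUSH 9   -> 9 9
POP      -> 9
PUSH -8  -> 9 -8
OVER     -> 9 -8 9
OVER     -> 9 -8 9 -8
POP      -> 9 -8 9
SWAP     -> 9 9 -8
PUSH 3   -> 9 9 -8 3
STORE 0  -> 9 9 -8
STORE 0  -> 9 9
LOAD 0   -> 9 9 -8
ROT      -> 9 -8 9
DIV      -> 9 0
MUL      -> 0
PUSH -20 -> 0 -20
SUB      -> 20
NEG      -> -20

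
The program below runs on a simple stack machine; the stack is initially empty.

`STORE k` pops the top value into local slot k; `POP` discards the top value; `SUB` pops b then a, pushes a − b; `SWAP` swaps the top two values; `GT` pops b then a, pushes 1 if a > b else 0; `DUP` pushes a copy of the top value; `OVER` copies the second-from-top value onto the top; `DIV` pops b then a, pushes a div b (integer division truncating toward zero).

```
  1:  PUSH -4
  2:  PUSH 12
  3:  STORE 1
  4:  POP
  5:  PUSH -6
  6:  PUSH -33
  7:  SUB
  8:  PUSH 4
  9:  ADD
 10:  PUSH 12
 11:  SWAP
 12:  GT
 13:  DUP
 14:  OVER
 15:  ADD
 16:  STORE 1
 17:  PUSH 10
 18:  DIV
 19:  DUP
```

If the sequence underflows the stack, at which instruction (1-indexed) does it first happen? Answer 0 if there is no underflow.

PUSH -4  → [-4]
PUSH 12  → [-4, 12]
STORE 1  → [-4]
POP      → []
PUSH -6  → [-6]
PUSH -33 → [-6, -33]
SUB      → [27]
PUSH 4   → [27, 4]
ADD      → [31]
PUSH 12  → [31, 12]
SWAP     → [12, 31]
GT       → [0]
DUP      → [0, 0]
OVER     → [0, 0, 0]
ADD      → [0, 0]
STORE 1  → [0]
PUSH 10  → [0, 10]
DIV      → [0]
DUP      → [0, 0]

0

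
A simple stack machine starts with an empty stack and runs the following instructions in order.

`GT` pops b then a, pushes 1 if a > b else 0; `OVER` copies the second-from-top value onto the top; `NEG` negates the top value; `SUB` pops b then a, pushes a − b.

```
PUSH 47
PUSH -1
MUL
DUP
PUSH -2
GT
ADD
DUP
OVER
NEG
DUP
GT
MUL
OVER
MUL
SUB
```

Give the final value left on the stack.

-47

PUSH 47 : [47]
PUSH -1 : [47, -1]
MUL     : [-47]
DUP     : [-47, -47]
PUSH -2 : [-47, -47, -2]
GT      : [-47, 0]
ADD     : [-47]
DUP     : [-47, -47]
OVER    : [-47, -47, -47]
NEG     : [-47, -47, 47]
DUP     : [-47, -47, 47, 47]
GT      : [-47, -47, 0]
MUL     : [-47, 0]
OVER    : [-47, 0, -47]
MUL     : [-47, 0]
SUB     : [-47]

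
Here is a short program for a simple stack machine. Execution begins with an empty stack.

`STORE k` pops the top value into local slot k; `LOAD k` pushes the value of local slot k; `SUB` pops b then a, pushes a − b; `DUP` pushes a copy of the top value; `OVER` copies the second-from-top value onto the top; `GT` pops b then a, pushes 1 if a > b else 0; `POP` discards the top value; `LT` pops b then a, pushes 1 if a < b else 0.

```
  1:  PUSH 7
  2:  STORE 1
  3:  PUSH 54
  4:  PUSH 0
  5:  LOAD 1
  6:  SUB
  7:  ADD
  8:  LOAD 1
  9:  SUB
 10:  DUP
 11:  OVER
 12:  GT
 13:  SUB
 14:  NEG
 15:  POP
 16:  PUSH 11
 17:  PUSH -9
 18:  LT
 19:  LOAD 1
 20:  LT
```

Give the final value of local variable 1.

PUSH 7   7
STORE 1  (empty)
PUSH 54  54
PUSH 0   54 0
LOAD 1   54 0 7
SUB      54 -7
ADD      47
LOAD 1   47 7
SUB      40
DUP      40 40
OVER     40 40 40
GT       40 0
SUB      40
NEG      -40
POP      (empty)
PUSH 11  11
PUSH -9  11 -9
LT       0
LOAD 1   0 7
LT       1

7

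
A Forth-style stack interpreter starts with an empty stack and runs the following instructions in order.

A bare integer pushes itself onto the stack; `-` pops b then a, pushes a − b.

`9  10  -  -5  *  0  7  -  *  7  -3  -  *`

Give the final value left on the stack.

9  → 9
10 → 9 10
-  → -1
-5 → -1 -5
*  → 5
0  → 5 0
7  → 5 0 7
-  → 5 -7
*  → -35
7  → -35 7
-3 → -35 7 -3
-  → -35 10
*  → -350

-350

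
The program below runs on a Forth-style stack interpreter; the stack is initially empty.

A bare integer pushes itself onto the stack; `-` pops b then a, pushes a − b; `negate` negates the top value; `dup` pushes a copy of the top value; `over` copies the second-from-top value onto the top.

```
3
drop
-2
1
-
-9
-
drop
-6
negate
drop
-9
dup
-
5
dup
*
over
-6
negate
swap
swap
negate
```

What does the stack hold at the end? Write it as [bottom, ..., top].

3      : 3
drop   : (empty)
-2     : -2
1      : -2 1
-      : -3
-9     : -3 -9
-      : 6
drop   : (empty)
-6     : -6
negate : 6
drop   : (empty)
-9     : -9
dup    : -9 -9
-      : 0
5      : 0 5
dup    : 0 5 5
*      : 0 25
over   : 0 25 0
-6     : 0 25 0 -6
negate : 0 25 0 6
swap   : 0 25 6 0
swap   : 0 25 0 6
negate : 0 25 0 -6

[0, 25, 0, -6]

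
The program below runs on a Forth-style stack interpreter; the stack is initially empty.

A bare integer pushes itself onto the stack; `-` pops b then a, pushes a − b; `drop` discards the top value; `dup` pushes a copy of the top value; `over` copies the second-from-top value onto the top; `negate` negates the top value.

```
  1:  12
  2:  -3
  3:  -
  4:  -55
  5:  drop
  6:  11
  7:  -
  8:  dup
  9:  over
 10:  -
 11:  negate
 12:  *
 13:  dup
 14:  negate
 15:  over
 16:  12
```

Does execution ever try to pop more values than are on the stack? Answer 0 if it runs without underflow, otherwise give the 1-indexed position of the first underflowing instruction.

0

12     → [12]
-3     → [12, -3]
-      → [15]
-55    → [15, -55]
drop   → [15]
11     → [15, 11]
-      → [4]
dup    → [4, 4]
over   → [4, 4, 4]
-      → [4, 0]
negate → [4, 0]
*      → [0]
dup    → [0, 0]
negate → [0, 0]
over   → [0, 0, 0]
12     → [0, 0, 0, 12]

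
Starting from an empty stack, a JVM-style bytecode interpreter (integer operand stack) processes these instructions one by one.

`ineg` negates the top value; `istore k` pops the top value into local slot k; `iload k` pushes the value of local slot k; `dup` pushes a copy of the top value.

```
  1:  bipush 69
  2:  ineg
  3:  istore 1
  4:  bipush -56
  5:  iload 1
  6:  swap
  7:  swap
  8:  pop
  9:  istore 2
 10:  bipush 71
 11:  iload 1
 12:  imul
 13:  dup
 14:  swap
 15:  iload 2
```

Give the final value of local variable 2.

bipush 69  -> 69
ineg       -> -69
istore 1   -> (empty)
bipush -56 -> -56
iload 1    -> -56 -69
swap       -> -69 -56
swap       -> -56 -69
pop        -> -56
istore 2   -> (empty)
bipush 71  -> 71
iload 1    -> 71 -69
imul       -> -4899
dup        -> -4899 -4899
swap       -> -4899 -4899
iload 2    -> -4899 -4899 -56

-56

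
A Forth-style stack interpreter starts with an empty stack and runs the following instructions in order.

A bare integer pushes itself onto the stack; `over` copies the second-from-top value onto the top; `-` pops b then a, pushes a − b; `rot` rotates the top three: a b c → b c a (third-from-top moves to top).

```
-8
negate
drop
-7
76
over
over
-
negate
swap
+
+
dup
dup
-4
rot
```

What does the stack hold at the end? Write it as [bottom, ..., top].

[152, 152, -4, 152]

-8      -8
negate  8
drop    (empty)
-7      -7
76      -7 76
over    -7 76 -7
over    -7 76 -7 76
-       -7 76 -83
negate  -7 76 83
swap    -7 83 76
+       -7 159
+       152
dup     152 152
dup     152 152 152
-4      152 152 152 -4
rot     152 152 -4 152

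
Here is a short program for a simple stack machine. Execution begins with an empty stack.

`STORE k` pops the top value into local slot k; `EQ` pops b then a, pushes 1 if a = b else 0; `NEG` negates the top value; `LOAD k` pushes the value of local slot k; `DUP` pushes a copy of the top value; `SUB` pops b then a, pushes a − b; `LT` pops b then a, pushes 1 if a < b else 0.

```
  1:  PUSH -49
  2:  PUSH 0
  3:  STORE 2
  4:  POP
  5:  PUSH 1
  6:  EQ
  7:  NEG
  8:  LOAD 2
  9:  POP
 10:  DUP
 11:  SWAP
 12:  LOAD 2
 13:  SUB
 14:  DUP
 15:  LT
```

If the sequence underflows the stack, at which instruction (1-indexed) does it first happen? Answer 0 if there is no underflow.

6

PUSH -49 : -49
PUSH 0   : -49 0
STORE 2  : -49
POP      : (empty)
PUSH 1   : 1
EQ  — needs 2 operands, stack has 1 → underflow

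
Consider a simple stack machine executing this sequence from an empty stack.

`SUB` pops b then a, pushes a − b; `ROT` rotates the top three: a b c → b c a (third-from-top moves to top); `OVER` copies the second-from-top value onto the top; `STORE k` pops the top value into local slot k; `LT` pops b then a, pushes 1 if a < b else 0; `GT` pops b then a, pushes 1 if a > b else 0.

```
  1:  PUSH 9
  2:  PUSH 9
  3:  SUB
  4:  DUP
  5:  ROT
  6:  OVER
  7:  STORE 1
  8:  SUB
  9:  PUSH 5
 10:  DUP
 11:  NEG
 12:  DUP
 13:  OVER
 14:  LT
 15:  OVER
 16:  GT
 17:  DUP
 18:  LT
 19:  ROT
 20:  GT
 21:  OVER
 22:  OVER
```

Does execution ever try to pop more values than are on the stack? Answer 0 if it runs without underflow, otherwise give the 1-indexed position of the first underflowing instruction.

5

PUSH 9 → 9
PUSH 9 → 9 9
SUB    → 0
DUP    → 0 0
ROT  — needs 3 operands, stack has 2 → underflow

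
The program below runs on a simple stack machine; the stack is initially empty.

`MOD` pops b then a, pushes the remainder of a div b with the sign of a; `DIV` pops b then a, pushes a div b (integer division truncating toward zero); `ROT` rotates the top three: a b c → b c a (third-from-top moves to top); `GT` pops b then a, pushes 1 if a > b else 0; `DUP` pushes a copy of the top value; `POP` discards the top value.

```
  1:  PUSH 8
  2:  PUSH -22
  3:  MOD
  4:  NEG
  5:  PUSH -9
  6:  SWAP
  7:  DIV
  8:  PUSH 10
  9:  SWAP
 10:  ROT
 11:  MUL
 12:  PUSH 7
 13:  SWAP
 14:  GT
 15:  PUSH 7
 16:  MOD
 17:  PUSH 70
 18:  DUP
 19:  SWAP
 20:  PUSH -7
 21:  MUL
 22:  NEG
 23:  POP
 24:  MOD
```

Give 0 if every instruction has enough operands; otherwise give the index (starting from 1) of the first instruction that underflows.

10

PUSH 8   : [8]
PUSH -22 : [8, -22]
MOD      : [8]
NEG      : [-8]
PUSH -9  : [-8, -9]
SWAP     : [-9, -8]
DIV      : [1]
PUSH 10  : [1, 10]
SWAP     : [10, 1]
ROT  — needs 3 operands, stack has 2 → underflow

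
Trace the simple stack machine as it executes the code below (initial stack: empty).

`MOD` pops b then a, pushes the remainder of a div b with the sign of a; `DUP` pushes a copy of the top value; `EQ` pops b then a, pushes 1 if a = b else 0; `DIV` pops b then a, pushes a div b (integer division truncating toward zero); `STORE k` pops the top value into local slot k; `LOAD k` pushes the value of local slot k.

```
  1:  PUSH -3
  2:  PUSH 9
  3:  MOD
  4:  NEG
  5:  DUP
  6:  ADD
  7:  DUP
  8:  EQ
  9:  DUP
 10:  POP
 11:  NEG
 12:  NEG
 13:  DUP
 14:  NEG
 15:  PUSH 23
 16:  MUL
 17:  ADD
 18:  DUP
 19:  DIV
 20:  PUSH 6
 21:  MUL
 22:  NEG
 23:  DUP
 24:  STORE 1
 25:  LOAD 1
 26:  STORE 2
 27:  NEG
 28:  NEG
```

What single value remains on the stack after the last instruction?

-6

PUSH -3  [-3]
PUSH 9   [-3, 9]
MOD      [-3]
NEG      [3]
DUP      [3, 3]
ADD      [6]
DUP      [6, 6]
EQ       [1]
DUP      [1, 1]
POP      [1]
NEG      [-1]
NEG      [1]
DUP      [1, 1]
NEG      [1, -1]
PUSH 23  [1, -1, 23]
MUL      [1, -23]
ADD      [-22]
DUP      [-22, -22]
DIV      [1]
PUSH 6   [1, 6]
MUL      [6]
NEG      [-6]
DUP      [-6, -6]
STORE 1  [-6]
LOAD 1   [-6, -6]
STORE 2  [-6]
NEG      [6]
NEG      [-6]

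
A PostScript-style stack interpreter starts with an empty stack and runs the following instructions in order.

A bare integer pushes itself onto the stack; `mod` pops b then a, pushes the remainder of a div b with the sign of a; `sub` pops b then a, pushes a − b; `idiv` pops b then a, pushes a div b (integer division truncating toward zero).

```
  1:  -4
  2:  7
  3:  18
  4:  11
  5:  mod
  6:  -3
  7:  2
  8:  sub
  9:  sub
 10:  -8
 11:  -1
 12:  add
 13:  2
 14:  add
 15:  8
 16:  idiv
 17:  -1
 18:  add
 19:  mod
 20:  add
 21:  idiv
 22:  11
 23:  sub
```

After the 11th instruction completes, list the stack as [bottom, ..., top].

-4  : -4
7   : -4 7
18  : -4 7 18
11  : -4 7 18 11
mod : -4 7 7
-3  : -4 7 7 -3
2   : -4 7 7 -3 2
sub : -4 7 7 -5
sub : -4 7 12
-8  : -4 7 12 -8
-1  : -4 7 12 -8 -1

[-4, 7, 12, -8, -1]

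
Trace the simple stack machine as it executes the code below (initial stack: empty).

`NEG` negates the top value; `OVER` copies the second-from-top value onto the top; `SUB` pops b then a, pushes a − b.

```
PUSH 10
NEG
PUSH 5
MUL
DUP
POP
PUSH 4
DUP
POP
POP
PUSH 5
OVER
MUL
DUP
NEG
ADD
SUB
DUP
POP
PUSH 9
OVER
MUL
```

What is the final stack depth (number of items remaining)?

2

PUSH 10 -> 10
NEG     -> -10
PUSH 5  -> -10 5
MUL     -> -50
DUP     -> -50 -50
POP     -> -50
PUSH 4  -> -50 4
DUP     -> -50 4 4
POP     -> -50 4
POP     -> -50
PUSH 5  -> -50 5
OVER    -> -50 5 -50
MUL     -> -50 -250
DUP     -> -50 -250 -250
NEG     -> -50 -250 250
ADD     -> -50 0
SUB     -> -50
DUP     -> -50 -50
POP     -> -50
PUSH 9  -> -50 9
OVER    -> -50 9 -50
MUL     -> -50 -450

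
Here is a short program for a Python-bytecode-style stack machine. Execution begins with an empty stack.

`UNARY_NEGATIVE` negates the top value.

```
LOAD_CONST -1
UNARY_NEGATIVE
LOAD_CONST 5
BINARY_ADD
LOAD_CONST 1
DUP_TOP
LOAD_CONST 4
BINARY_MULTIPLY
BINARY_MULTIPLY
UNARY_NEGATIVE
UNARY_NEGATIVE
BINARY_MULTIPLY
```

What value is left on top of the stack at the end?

LOAD_CONST -1   -> -1
UNARY_NEGATIVE  -> 1
LOAD_CONST 5    -> 1 5
BINARY_ADD      -> 6
LOAD_CONST 1    -> 6 1
DUP_TOP         -> 6 1 1
LOAD_CONST 4    -> 6 1 1 4
BINARY_MULTIPLY -> 6 1 4
BINARY_MULTIPLY -> 6 4
UNARY_NEGATIVE  -> 6 -4
UNARY_NEGATIVE  -> 6 4
BINARY_MULTIPLY -> 24

24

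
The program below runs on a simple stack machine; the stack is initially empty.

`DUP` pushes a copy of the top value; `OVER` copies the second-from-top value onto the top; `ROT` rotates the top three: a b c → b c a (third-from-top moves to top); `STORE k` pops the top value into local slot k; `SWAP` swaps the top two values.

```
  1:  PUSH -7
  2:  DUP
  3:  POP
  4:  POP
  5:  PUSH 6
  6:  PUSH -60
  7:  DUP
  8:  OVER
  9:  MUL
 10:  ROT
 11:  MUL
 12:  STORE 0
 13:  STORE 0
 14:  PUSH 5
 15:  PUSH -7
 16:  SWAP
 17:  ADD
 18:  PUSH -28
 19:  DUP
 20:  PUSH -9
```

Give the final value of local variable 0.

-60

PUSH -7  : -7
DUP      : -7 -7
POP      : -7
POP      : (empty)
PUSH 6   : 6
PUSH -60 : 6 -60
DUP      : 6 -60 -60
OVER     : 6 -60 -60 -60
MUL      : 6 -60 3600
ROT      : -60 3600 6
MUL      : -60 21600
STORE 0  : -60
STORE 0  : (empty)
PUSH 5   : 5
PUSH -7  : 5 -7
SWAP     : -7 5
ADD      : -2
PUSH -28 : -2 -28
DUP      : -2 -28 -28
PUSH -9  : -2 -28 -28 -9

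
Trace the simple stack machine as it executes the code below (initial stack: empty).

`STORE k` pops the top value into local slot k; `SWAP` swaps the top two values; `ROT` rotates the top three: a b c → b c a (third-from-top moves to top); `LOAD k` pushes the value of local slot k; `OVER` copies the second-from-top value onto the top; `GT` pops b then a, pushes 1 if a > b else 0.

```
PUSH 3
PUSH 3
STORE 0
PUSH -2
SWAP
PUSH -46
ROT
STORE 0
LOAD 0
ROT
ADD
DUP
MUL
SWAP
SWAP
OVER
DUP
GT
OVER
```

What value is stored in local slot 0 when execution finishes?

PUSH 3   → [3]
PUSH 3   → [3, 3]
STORE 0  → [3]
PUSH -2  → [3, -2]
SWAP     → [-2, 3]
PUSH -46 → [-2, 3, -46]
ROT      → [3, -46, -2]
STORE 0  → [3, -46]
LOAD 0   → [3, -46, -2]
ROT      → [-46, -2, 3]
ADD      → [-46, 1]
DUP      → [-46, 1, 1]
MUL      → [-46, 1]
SWAP     → [1, -46]
SWAP     → [-46, 1]
OVER     → [-46, 1, -46]
DUP      → [-46, 1, -46, -46]
GT       → [-46, 1, 0]
OVER     → [-46, 1, 0, 1]

-2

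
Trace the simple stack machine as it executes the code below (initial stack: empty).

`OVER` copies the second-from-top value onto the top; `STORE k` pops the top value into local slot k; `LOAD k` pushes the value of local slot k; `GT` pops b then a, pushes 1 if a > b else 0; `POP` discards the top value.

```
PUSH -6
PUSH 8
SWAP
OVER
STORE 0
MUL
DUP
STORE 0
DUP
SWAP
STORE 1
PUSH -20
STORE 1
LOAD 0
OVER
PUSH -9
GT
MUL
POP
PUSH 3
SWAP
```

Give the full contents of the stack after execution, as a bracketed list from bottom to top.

[3, -48]

PUSH -6  → -6
PUSH 8   → -6 8
SWAP     → 8 -6
OVER     → 8 -6 8
STORE 0  → 8 -6
MUL      → -48
DUP      → -48 -48
STORE 0  → -48
DUP      → -48 -48
SWAP     → -48 -48
STORE 1  → -48
PUSH -20 → -48 -20
STORE 1  → -48
LOAD 0   → -48 -48
OVER     → -48 -48 -48
PUSH -9  → -48 -48 -48 -9
GT       → -48 -48 0
MUL      → -48 0
POP      → -48
PUSH 3   → -48 3
SWAP     → 3 -48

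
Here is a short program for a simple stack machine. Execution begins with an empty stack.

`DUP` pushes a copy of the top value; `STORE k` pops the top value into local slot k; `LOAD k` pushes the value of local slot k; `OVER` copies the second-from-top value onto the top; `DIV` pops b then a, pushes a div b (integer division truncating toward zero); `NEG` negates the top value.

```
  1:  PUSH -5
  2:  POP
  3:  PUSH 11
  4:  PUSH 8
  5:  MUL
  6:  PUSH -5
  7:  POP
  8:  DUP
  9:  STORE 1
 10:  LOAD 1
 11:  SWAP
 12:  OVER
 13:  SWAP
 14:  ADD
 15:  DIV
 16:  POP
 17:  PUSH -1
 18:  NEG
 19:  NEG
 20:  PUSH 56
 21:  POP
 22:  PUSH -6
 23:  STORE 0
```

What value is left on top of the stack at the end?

PUSH -5 : [-5]
POP     : []
PUSH 11 : [11]
PUSH 8  : [11, 8]
MUL     : [88]
PUSH -5 : [88, -5]
POP     : [88]
DUP     : [88, 88]
STORE 1 : [88]
LOAD 1  : [88, 88]
SWAP    : [88, 88]
OVER    : [88, 88, 88]
SWAP    : [88, 88, 88]
ADD     : [88, 176]
DIV     : [0]
POP     : []
PUSH -1 : [-1]
NEG     : [1]
NEG     : [-1]
PUSH 56 : [-1, 56]
POP     : [-1]
PUSH -6 : [-1, -6]
STORE 0 : [-1]

-1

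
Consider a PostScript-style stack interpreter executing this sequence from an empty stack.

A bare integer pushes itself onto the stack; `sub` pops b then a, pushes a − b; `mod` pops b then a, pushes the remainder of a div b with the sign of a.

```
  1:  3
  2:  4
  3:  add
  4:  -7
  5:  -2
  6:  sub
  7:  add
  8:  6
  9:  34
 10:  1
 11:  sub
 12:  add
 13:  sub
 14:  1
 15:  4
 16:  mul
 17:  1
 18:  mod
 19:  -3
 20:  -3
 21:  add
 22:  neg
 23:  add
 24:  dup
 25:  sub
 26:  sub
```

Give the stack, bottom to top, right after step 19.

[-37, 0, -3]

3   -> [3]
4   -> [3, 4]
add -> [7]
-7  -> [7, -7]
-2  -> [7, -7, -2]
sub -> [7, -5]
add -> [2]
6   -> [2, 6]
34  -> [2, 6, 34]
1   -> [2, 6, 34, 1]
sub -> [2, 6, 33]
add -> [2, 39]
sub -> [-37]
1   -> [-37, 1]
4   -> [-37, 1, 4]
mul -> [-37, 4]
1   -> [-37, 4, 1]
mod -> [-37, 0]
-3  -> [-37, 0, -3]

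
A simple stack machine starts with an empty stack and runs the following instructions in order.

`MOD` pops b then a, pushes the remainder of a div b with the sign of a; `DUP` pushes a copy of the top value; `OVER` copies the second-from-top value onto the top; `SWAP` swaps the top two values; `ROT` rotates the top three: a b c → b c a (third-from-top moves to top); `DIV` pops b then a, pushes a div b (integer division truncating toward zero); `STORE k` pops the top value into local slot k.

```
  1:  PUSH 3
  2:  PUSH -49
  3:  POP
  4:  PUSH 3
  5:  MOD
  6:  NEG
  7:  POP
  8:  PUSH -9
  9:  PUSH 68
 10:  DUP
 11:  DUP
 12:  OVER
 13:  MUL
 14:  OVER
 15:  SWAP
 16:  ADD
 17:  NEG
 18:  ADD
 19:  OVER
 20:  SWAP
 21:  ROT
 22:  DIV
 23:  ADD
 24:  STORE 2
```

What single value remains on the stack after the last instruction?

PUSH 3   → [3]
PUSH -49 → [3, -49]
POP      → [3]
PUSH 3   → [3, 3]
MOD      → [0]
NEG      → [0]
POP      → []
PUSH -9  → [-9]
PUSH 68  → [-9, 68]
DUP      → [-9, 68, 68]
DUP      → [-9, 68, 68, 68]
OVER     → [-9, 68, 68, 68, 68]
MUL      → [-9, 68, 68, 4624]
OVER     → [-9, 68, 68, 4624, 68]
SWAP     → [-9, 68, 68, 68, 4624]
ADD      → [-9, 68, 68, 4692]
NEG      → [-9, 68, 68, -4692]
ADD      → [-9, 68, -4624]
OVER     → [-9, 68, -4624, 68]
SWAP     → [-9, 68, 68, -4624]
ROT      → [-9, 68, -4624, 68]
DIV      → [-9, 68, -68]
ADD      → [-9, 0]
STORE 2  → [-9]

-9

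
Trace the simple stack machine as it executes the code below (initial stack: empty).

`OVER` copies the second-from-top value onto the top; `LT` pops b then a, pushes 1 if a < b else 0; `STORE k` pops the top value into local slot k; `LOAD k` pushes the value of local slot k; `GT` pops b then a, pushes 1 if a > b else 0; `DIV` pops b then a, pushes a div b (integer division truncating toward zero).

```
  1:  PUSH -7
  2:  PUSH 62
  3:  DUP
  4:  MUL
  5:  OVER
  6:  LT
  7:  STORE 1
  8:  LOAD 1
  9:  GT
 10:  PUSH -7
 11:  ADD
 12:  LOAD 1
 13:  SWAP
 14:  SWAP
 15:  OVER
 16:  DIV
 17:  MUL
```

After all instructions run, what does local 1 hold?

PUSH -7 → -7
PUSH 62 → -7 62
DUP     → -7 62 62
MUL     → -7 3844
OVER    → -7 3844 -7
LT      → -7 0
STORE 1 → -7
LOAD 1  → -7 0
GT      → 0
PUSH -7 → 0 -7
ADD     → -7
LOAD 1  → -7 0
SWAP    → 0 -7
SWAP    → -7 0
OVER    → -7 0 -7
DIV     → -7 0
MUL     → 0

0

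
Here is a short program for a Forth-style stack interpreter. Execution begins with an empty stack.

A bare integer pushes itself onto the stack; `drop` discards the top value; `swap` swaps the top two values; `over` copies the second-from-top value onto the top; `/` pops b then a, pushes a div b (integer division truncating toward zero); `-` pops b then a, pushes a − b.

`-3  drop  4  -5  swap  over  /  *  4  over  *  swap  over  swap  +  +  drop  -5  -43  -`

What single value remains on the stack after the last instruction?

38

-3   -> [-3]
drop -> []
4    -> [4]
-5   -> [4, -5]
swap -> [-5, 4]
over -> [-5, 4, -5]
/    -> [-5, 0]
*    -> [0]
4    -> [0, 4]
over -> [0, 4, 0]
*    -> [0, 0]
swap -> [0, 0]
over -> [0, 0, 0]
swap -> [0, 0, 0]
+    -> [0, 0]
+    -> [0]
drop -> []
-5   -> [-5]
-43  -> [-5, -43]
-    -> [38]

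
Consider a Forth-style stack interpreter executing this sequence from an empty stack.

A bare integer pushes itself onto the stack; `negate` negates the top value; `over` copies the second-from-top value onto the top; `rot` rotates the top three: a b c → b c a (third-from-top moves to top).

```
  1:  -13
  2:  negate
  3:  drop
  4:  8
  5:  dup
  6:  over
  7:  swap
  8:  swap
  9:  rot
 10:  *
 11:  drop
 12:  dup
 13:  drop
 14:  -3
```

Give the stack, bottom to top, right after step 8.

-13    → -13
negate → 13
drop   → (empty)
8      → 8
dup    → 8 8
over   → 8 8 8
swap   → 8 8 8
swap   → 8 8 8

[8, 8, 8]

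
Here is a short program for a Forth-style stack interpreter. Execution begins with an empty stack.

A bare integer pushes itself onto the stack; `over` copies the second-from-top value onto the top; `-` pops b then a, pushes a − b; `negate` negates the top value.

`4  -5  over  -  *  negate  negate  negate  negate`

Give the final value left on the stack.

-36

4      -> [4]
-5     -> [4, -5]
over   -> [4, -5, 4]
-      -> [4, -9]
*      -> [-36]
negate -> [36]
negate -> [-36]
negate -> [36]
negate -> [-36]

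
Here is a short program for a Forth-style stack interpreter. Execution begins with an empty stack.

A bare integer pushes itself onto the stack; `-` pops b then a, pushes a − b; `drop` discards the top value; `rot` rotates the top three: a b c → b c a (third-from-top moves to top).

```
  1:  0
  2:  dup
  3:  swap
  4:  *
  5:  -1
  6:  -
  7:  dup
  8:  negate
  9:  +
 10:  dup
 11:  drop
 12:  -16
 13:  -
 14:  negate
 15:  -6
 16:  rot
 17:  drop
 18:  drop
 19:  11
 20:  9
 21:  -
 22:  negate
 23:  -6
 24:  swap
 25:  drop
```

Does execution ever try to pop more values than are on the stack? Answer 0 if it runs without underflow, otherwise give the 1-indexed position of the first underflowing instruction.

16

0      → 0
dup    → 0 0
swap   → 0 0
*      → 0
-1     → 0 -1
-      → 1
dup    → 1 1
negate → 1 -1
+      → 0
dup    → 0 0
drop   → 0
-16    → 0 -16
-      → 16
negate → -16
-6     → -16 -6
rot  — needs 3 operands, stack has 2 → underflow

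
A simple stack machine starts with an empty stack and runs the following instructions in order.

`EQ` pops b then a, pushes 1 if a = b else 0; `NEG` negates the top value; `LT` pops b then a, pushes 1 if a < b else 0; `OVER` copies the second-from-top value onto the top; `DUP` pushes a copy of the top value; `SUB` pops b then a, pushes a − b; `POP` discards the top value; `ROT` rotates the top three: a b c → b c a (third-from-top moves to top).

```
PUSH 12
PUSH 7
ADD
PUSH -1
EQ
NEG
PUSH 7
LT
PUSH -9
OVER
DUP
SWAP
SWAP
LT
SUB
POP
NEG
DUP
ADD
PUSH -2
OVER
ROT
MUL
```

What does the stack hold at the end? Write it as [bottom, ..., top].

PUSH 12 : 12
PUSH 7  : 12 7
ADD     : 19
PUSH -1 : 19 -1
EQ      : 0
NEG     : 0
PUSH 7  : 0 7
LT      : 1
PUSH -9 : 1 -9
OVER    : 1 -9 1
DUP     : 1 -9 1 1
SWAP    : 1 -9 1 1
SWAP    : 1 -9 1 1
LT      : 1 -9 0
SUB     : 1 -9
POP     : 1
NEG     : -1
DUP     : -1 -1
ADD     : -2
PUSH -2 : -2 -2
OVER    : -2 -2 -2
ROT     : -2 -2 -2
MUL     : -2 4

[-2, 4]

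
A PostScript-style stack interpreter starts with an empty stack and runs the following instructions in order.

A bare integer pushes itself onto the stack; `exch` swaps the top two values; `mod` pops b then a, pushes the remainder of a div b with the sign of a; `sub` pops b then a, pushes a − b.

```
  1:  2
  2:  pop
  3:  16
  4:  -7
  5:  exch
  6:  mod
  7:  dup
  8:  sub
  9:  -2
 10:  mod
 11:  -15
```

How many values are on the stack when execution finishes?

2

2    -> 2
pop  -> (empty)
16   -> 16
-7   -> 16 -7
exch -> -7 16
mod  -> -7
dup  -> -7 -7
sub  -> 0
-2   -> 0 -2
mod  -> 0
-15  -> 0 -15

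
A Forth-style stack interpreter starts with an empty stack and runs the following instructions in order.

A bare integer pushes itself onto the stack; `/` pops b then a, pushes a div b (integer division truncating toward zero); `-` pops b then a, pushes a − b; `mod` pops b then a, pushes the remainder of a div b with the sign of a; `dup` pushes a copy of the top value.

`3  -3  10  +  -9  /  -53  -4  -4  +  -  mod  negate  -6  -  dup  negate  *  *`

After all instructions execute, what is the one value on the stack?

-108

3       3
-3      3 -3
10      3 -3 10
+       3 7
-9      3 7 -9
/       3 0
-53     3 0 -53
-4      3 0 -53 -4
-4      3 0 -53 -4 -4
+       3 0 -53 -8
-       3 0 -45
mod     3 0
negate  3 0
-6      3 0 -6
-       3 6
dup     3 6 6
negate  3 6 -6
*       3 -36
*       -108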